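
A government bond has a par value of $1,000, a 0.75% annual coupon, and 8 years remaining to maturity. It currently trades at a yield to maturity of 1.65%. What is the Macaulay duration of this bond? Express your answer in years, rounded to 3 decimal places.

Periodic yield y = 0.0165. Discount each cash flow and weight by its year:
  t   CF        PV=CF/(1+0.0165)^t    t·PV
  1         7.50         7.3783         7.3783
  2         7.50         7.2585        14.5170
  3         7.50         7.1407        21.4220
  4         7.50         7.0248        28.0991
  5         7.50         6.9107        34.5537
  6         7.50         6.7986        40.7914
  7         7.50         6.6882        46.8174
  8     1,007.50       883.8651     7,070.9209
  Σ                    933.0648     7,264.4997
Price P = Σ PV = 933.0648.
Macaulay duration = Σ(t·PV) / P = 7,264.4997 / 933.0648 = 7.78563 years.

7.786 years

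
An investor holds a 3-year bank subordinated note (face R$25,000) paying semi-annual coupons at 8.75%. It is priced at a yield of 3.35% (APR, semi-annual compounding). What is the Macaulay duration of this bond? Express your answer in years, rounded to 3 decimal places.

2.726 years

Periodic yield y = 0.01675. Discount each cash flow and weight by its period:
  t   CF        PV=CF/(1+0.01675)^t    t·PV
  1     1,093.75     1,075.7315     1,075.7315
  2     1,093.75     1,058.0098     2,116.0197
  3     1,093.75     1,040.5801     3,121.7403
  4     1,093.75     1,023.4375     4,093.7501
  5     1,093.75     1,006.5774     5,032.8868
  6    26,093.75    23,618.4510   141,710.7058
  Σ                 28,822.7873   157,150.8343
Price P = Σ PV = 28,822.7873.
Macaulay duration = Σ(t·PV) / P = 157,150.8343 / 28,822.7873 = 5.45231 half-year periods.
In years: 5.45231 / 2 = 2.72616 years.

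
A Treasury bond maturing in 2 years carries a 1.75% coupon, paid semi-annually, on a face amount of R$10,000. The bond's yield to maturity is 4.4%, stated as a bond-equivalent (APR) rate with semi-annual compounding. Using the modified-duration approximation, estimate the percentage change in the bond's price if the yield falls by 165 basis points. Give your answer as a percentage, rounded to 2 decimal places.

+3.19%

Periodic yield y = 0.022. Modified duration first:
  t   CF        PV=CF/(1+0.022)^t    t·PV
  1        87.50        85.6164        85.6164
  2        87.50        83.7734       167.5468
  3        87.50        81.9701       245.9102
  4    10,087.50     9,246.5552    36,986.2206
  Σ                  9,497.9151    37,485.2941
P = 9,497.9151; D_Mac = 3.94669 half-year periods = 1.97334 yrs; D_mod = 1.97334/(1+0.022) = 1.93086 yrs.
ΔP/P ≈ -D_mod · Δy = -1.93086 × (-0.0165) = +0.031859 = +3.1859%.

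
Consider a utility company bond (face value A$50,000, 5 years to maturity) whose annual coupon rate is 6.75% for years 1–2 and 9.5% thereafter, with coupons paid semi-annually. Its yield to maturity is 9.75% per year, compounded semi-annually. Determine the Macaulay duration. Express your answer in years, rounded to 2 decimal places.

Periodic yield y = 0.04875. Discount each cash flow and weight by its period:
  t   CF        PV=CF/(1+0.04875)^t    t·PV
  1     1,687.50     1,609.0584     1,609.0584
  2     1,687.50     1,534.2631     3,068.5262
  3     1,687.50     1,462.9445     4,388.8336
  4     1,687.50     1,394.9412     5,579.7646
  5     2,375.00     1,871.9909     9,359.9547
  6     2,375.00     1,784.9735    10,709.8410
  7     2,375.00     1,702.0009    11,914.0066
  8     2,375.00     1,622.8853    12,983.0823
  9     2,375.00     1,547.4472    13,927.0251
  10   52,375.00    32,539.0072   325,390.0717
  Σ                 47,069.5122   398,930.1642
Price P = Σ PV = 47,069.5122.
Macaulay duration = Σ(t·PV) / P = 398,930.1642 / 47,069.5122 = 8.47534 half-year periods.
In years: 8.47534 / 2 = 4.23767 years.

4.24 years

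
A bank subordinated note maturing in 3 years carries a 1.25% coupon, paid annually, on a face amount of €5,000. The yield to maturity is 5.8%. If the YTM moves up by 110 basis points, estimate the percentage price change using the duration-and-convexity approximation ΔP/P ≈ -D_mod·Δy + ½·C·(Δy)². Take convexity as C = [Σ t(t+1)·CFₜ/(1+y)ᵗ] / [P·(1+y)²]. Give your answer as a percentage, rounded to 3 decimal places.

-3.014%

With y = 0.058:
  t   CF        PV=CF/(1+0.058)^t    t·PV        t(t+1)·PV
  1        62.50        59.0737        59.0737         118.1474
  2        62.50        55.8353       111.6706         335.0117
  3     5,062.50     4,274.7235    12,824.1706      51,296.6825
  Σ                  4,389.6325    12,994.9149      51,749.8416
P = 4,389.6325; D_Mac = 2.96037 yrs; D_mod = 2.79808 yrs; C = 10.53197.
Duration effect: -2.79808 × (+0.011) = -0.030779
Convexity effect: 0.5 × 10.53197 × (0.011)² = +0.0006372
ΔP/P ≈ -0.030779 + 0.0006372 = -0.030142 = -3.0142%.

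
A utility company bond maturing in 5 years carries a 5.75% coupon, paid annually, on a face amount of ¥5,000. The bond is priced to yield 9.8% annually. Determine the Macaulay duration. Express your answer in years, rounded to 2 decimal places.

4.43 years

Periodic yield y = 0.098. Discount each cash flow and weight by its year:
  t   CF        PV=CF/(1+0.098)^t    t·PV
  1       287.50       261.8397       261.8397
  2       287.50       238.4697       476.9394
  3       287.50       217.1855       651.5565
  4       287.50       197.8010       791.2040
  5     5,287.50     3,313.1315    16,565.6577
  Σ                  4,228.4274    18,747.1973
Price P = Σ PV = 4,228.4274.
Macaulay duration = Σ(t·PV) / P = 18,747.1973 / 4,228.4274 = 4.43361 years.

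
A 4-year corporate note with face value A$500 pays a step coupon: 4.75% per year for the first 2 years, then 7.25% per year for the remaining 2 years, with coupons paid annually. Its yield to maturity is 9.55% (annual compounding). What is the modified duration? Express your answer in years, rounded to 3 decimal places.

3.378 years

Periodic yield y = 0.0955. First find Macaulay duration:
  t   CF        PV=CF/(1+0.0955)^t    t·PV
  1        23.75        21.6796        21.6796
  2        23.75        19.7897        39.5794
  3        36.25        27.5722        82.7165
  4       536.25       372.3212     1,489.2848
  Σ                    441.3627     1,633.2603
P = 441.3627; Macaulay duration = 1,633.2603 / 441.3627 = 3.70049 years.
Modified duration = D_Mac / (1 + y) = 3.70049 / 1.0955 = 3.37791 years.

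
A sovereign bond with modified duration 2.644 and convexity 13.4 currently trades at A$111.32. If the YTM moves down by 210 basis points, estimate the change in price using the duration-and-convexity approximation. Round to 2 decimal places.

Duration effect: -D_mod·Δy = -2.644 × (-0.021) = +0.055524
Convexity effect: ½·C·(Δy)² = 0.5 × 13.4 × (-0.021)² = +0.0029547
ΔP/P ≈ +0.055524 + 0.0029547 = +0.0584787
ΔP ≈ 111.32 × (+0.0584787) = +6.509848884.

+A$6.51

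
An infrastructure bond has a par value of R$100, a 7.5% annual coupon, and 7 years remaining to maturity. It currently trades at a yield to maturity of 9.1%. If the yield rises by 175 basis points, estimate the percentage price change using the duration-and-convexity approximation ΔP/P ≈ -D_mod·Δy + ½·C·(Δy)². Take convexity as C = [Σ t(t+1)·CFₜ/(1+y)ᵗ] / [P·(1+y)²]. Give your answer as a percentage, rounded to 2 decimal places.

-8.50%

With y = 0.091:
  t   CF        PV=CF/(1+0.091)^t    t·PV        t(t+1)·PV
  1         7.50         6.8744         6.8744          13.7489
  2         7.50         6.3010        12.6021          37.8062
  3         7.50         5.7755        17.3264          69.3056
  4         7.50         5.2937        21.1749         105.8747
  5         7.50         4.8522        24.2609         145.5656
  6         7.50         4.4475        26.6848         186.7936
  7       107.50        58.4299       409.0094       3,272.0749
  Σ                     91.9742       517.9329       3,831.1695
P = 91.9742; D_Mac = 5.63128 yrs; D_mod = 5.16158 yrs; C = 34.99578.
Duration effect: -5.16158 × (+0.0175) = -0.090328
Convexity effect: 0.5 × 34.99578 × (0.0175)² = +0.0053587
ΔP/P ≈ -0.090328 + 0.0053587 = -0.084969 = -8.4969%.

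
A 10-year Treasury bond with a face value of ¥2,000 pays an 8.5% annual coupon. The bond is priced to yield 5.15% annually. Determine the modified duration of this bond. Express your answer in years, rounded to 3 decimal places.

Periodic yield y = 0.0515. First find Macaulay duration:
  t   CF        PV=CF/(1+0.0515)^t    t·PV
  1       170.00       161.6738       161.6738
  2       170.00       153.7554       307.5108
  3       170.00       146.2248       438.6745
  4       170.00       139.0631       556.2523
  5       170.00       132.2521       661.2604
  6       170.00       125.7747       754.6481
  7       170.00       119.6145       837.3018
  8       170.00       113.7561       910.0488
  9       170.00       108.1846       973.6614
  10    2,170.00     1,313.3091    13,133.0913
  Σ                  2,513.6082    18,734.1232
P = 2,513.6082; Macaulay duration = 18,734.1232 / 2,513.6082 = 7.45308 years.
Modified duration = D_Mac / (1 + y) = 7.45308 / 1.0515 = 7.08805 years.

7.088 years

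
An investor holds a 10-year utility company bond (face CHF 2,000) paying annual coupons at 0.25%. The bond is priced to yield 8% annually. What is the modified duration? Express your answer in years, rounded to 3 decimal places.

9.093 years

Periodic yield y = 0.08. First find Macaulay duration:
  t   CF        PV=CF/(1+0.08)^t    t·PV
  1         5.00         4.6296         4.6296
  2         5.00         4.2867         8.5734
  3         5.00         3.9692        11.9075
  4         5.00         3.6751        14.7006
  5         5.00         3.4029        17.0146
  6         5.00         3.1508        18.9051
  7         5.00         2.9175        20.4222
  8         5.00         2.7013        21.6108
  9         5.00         2.5012        22.5112
  10    2,005.00       928.7029     9,287.0294
  Σ                    959.9374     9,427.3043
P = 959.9374; Macaulay duration = 9,427.3043 / 959.9374 = 9.82075 years.
Modified duration = D_Mac / (1 + y) = 9.82075 / 1.08 = 9.09329 years.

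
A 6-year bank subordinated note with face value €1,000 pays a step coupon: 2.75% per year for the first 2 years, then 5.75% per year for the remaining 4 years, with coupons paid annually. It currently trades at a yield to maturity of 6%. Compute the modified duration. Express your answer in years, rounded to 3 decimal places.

5.148 years

Periodic yield y = 0.06. First find Macaulay duration:
  t   CF        PV=CF/(1+0.06)^t    t·PV
  1        27.50        25.9434        25.9434
  2        27.50        24.4749        48.9498
  3        57.50        48.2781       144.8343
  4        57.50        45.5454       182.1815
  5        57.50        42.9673       214.8367
  6     1,057.50       745.4958     4,472.9746
  Σ                    932.7049     5,089.7204
P = 932.7049; Macaulay duration = 5,089.7204 / 932.7049 = 5.45695 years.
Modified duration = D_Mac / (1 + y) = 5.45695 / 1.06 = 5.14806 years.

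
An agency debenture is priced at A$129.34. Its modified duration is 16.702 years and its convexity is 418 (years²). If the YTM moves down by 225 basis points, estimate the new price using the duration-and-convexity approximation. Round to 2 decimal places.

Duration effect: -D_mod·Δy = -16.702 × (-0.0225) = +0.375795
Convexity effect: ½·C·(Δy)² = 0.5 × 418 × (-0.0225)² = +0.10580625
ΔP/P ≈ +0.375795 + 0.10580625 = +0.48160125
New price ≈ 129.34 × (1 + 0.48160125) = 191.630305675.

A$191.63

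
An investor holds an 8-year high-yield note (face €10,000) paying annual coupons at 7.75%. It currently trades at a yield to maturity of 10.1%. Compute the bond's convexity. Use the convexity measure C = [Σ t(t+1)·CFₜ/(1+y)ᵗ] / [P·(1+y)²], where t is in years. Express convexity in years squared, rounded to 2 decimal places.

41.18

With y = 0.101:
  t   CF        PV=CF/(1+0.101)^t    t·PV        t(t+1)·PV
  1       775.00       703.9055       703.9055       1,407.8111
  2       775.00       639.3329     1,278.6658       3,835.9975
  3       775.00       580.6838     1,742.0515       6,968.2062
  4       775.00       527.4149     2,109.6598      10,548.2988
  5       775.00       479.0326     2,395.1632      14,370.9793
  6       775.00       435.0887     2,610.5321      18,273.7248
  7       775.00       395.1759     2,766.2314      22,129.8514
  8    10,775.00     4,990.2089    39,921.6713     359,295.0413
  Σ                  8,750.8434    53,527.8807     436,829.9102
P = 8,750.8434.
Convexity = Σ t(t+1)·PV / [P·(1+y)²] = 436,829.9102 / (8,750.8434 × 1.212201) = 41.18014.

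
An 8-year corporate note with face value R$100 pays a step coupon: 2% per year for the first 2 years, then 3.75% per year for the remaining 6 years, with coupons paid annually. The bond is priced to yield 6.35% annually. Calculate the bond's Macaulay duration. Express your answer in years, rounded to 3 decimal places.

7.172 years

Periodic yield y = 0.0635. Discount each cash flow and weight by its year:
  t   CF        PV=CF/(1+0.0635)^t    t·PV
  1         2.00         1.8806         1.8806
  2         2.00         1.7683         3.5366
  3         3.75         3.1176         9.3528
  4         3.75         2.9314        11.7258
  5         3.75         2.7564        13.7820
  6         3.75         2.5918        15.5510
  7         3.75         2.4371        17.0595
  8       103.75        63.3998       507.1987
  Σ                     80.8831       580.0870
Price P = Σ PV = 80.8831.
Macaulay duration = Σ(t·PV) / P = 580.0870 / 80.8831 = 7.17192 years.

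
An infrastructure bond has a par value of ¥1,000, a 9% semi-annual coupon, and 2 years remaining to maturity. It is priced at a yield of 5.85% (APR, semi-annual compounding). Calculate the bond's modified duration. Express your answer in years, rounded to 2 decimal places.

Periodic yield y = 0.02925. First find Macaulay duration:
  t   CF        PV=CF/(1+0.02925)^t    t·PV
  1        45.00        43.7212        43.7212
  2        45.00        42.4787        84.9573
  3        45.00        41.2715       123.8144
  4     1,045.00       931.1782     3,724.7127
  Σ                  1,058.6495     3,977.2056
P = 1,058.6495; Macaulay duration = 3,977.2056 / 1,058.6495 = 3.75687 half-year periods = 1.87843 years.
Modified duration = D_Mac / (1 + y) = 1.87843 / 1.02925 = 1.82505 years.

1.83 years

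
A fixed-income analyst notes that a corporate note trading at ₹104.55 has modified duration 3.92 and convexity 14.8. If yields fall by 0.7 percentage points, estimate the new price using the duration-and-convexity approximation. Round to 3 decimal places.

₹107.457

Duration effect: -D_mod·Δy = -3.92 × (-0.007) = +0.027440
Convexity effect: ½·C·(Δy)² = 0.5 × 14.8 × (-0.007)² = +0.0003626
ΔP/P ≈ +0.027440 + 0.0003626 = +0.0278026
New price ≈ 104.55 × (1 + 0.0278026) = 107.45676183.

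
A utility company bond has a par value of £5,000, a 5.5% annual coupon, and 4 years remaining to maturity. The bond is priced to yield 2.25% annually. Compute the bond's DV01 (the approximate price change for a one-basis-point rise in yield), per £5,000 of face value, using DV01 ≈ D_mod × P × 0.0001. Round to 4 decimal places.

£2.0411

Periodic yield y = 0.0225.
  t   CF        PV=CF/(1+0.0225)^t    t·PV
  1       275.00       268.9487       268.9487
  2       275.00       263.0305       526.0609
  3       275.00       257.2425       771.7275
  4     5,275.00     4,825.7986    19,303.1946
  Σ                  5,615.0203    20,869.9317
P = 5,615.0203; D_Mac = 3.71680 yrs; D_mod = 3.63502 yrs.
DV01 ≈ 3.63502 × 5,615.0203 × 0.0001 = 2.041069.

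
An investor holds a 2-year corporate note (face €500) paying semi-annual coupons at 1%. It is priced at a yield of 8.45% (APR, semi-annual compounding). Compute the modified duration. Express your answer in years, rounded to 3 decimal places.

1.903 years

Periodic yield y = 0.04225. First find Macaulay duration:
  t   CF        PV=CF/(1+0.04225)^t    t·PV
  1         2.50         2.3987         2.3987
  2         2.50         2.3014         4.6028
  3         2.50         2.2081         6.6244
  4       502.50       425.8420     1,703.3678
  Σ                    432.7502     1,716.9937
P = 432.7502; Macaulay duration = 1,716.9937 / 432.7502 = 3.96763 half-year periods = 1.98382 years.
Modified duration = D_Mac / (1 + y) = 1.98382 / 1.04225 = 1.90340 years.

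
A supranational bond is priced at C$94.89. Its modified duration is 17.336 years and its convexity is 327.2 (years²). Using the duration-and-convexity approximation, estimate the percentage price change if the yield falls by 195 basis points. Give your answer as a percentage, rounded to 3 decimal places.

+40.026%

Duration effect: -D_mod·Δy = -17.336 × (-0.0195) = +0.338052
Convexity effect: ½·C·(Δy)² = 0.5 × 327.2 × (-0.0195)² = +0.0622089
ΔP/P ≈ +0.338052 + 0.0622089 = +0.4002609
= +40.02609%.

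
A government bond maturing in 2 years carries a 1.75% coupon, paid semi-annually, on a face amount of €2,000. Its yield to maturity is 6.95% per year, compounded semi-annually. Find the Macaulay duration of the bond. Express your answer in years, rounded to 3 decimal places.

1.973 years

Periodic yield y = 0.03475. Discount each cash flow and weight by its period:
  t   CF        PV=CF/(1+0.03475)^t    t·PV
  1        17.50        16.9123        16.9123
  2        17.50        16.3443        32.6887
  3        17.50        15.7954        47.3863
  4     2,017.50     1,759.8344     7,039.3376
  Σ                  1,808.8865     7,136.3249
Price P = Σ PV = 1,808.8865.
Macaulay duration = Σ(t·PV) / P = 7,136.3249 / 1,808.8865 = 3.94515 half-year periods.
In years: 3.94515 / 2 = 1.97257 years.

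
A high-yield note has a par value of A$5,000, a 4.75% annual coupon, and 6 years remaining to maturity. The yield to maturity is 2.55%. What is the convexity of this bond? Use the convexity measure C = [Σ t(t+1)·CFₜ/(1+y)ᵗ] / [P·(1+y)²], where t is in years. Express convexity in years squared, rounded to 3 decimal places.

With y = 0.0255:
  t   CF        PV=CF/(1+0.0255)^t    t·PV        t(t+1)·PV
  1       237.50       231.5943       231.5943         463.1887
  2       237.50       225.8355       451.6711       1,355.0132
  3       237.50       220.2199       660.6598       2,642.6392
  4       237.50       214.7440       858.9758       4,294.8792
  5       237.50       209.4042     1,047.0208       6,282.1246
  6     5,237.50     4,503.0840    27,018.5040     189,129.5278
  Σ                  5,604.8819    30,268.4258     204,167.3726
P = 5,604.8819.
Convexity = Σ t(t+1)·PV / [P·(1+y)²] = 204,167.3726 / (5,604.8819 × 1.051650) = 34.63766.

34.638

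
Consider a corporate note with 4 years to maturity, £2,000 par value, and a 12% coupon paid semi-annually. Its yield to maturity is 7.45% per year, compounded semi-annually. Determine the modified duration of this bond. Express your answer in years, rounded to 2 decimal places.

Periodic yield y = 0.03725. First find Macaulay duration:
  t   CF        PV=CF/(1+0.03725)^t    t·PV
  1       120.00       115.6905       115.6905
  2       120.00       111.5358       223.0716
  3       120.00       107.5303       322.5909
  4       120.00       103.6687       414.6746
  5       120.00        99.9457       499.7284
  6       120.00        96.3564       578.1384
  7       120.00        92.8960       650.2722
  8     2,120.00     1,582.2253    12,657.8021
  Σ                  2,309.8487    15,461.9688
P = 2,309.8487; Macaulay duration = 15,461.9688 / 2,309.8487 = 6.69393 half-year periods = 3.34697 years.
Modified duration = D_Mac / (1 + y) = 3.34697 / 1.03725 = 3.22677 years.

3.23 years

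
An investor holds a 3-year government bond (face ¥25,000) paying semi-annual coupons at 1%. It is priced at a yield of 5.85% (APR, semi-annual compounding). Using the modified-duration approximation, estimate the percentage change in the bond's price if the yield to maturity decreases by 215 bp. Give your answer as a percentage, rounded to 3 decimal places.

+6.182%

Periodic yield y = 0.02925. Modified duration first:
  t   CF        PV=CF/(1+0.02925)^t    t·PV
  1       125.00       121.4477       121.4477
  2       125.00       117.9963       235.9925
  3       125.00       114.6430       343.9289
  4       125.00       111.3849       445.5398
  5       125.00       108.2195       541.0976
  6    25,125.00    21,133.9569   126,803.7411
  Σ                 21,707.6482   128,491.7476
P = 21,707.6482; D_Mac = 5.91919 half-year periods = 2.95960 yrs; D_mod = 2.95960/(1+0.02925) = 2.87549 yrs.
ΔP/P ≈ -D_mod · Δy = -2.87549 × (-0.0215) = +0.061823 = +6.1823%.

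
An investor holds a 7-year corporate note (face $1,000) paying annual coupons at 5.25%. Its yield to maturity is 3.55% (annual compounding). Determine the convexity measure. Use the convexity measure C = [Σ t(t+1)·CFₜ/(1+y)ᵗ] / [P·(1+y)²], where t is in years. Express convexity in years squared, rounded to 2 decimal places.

With y = 0.0355:
  t   CF        PV=CF/(1+0.0355)^t    t·PV        t(t+1)·PV
  1        52.50        50.7001        50.7001         101.4003
  2        52.50        48.9620        97.9240         293.7720
  3        52.50        47.2834       141.8503         567.4012
  4        52.50        45.6624       182.6497         913.2483
  5        52.50        44.0970       220.4849       1,322.9092
  6        52.50        42.5852       255.5112       1,788.5784
  7     1,052.50       824.4634     5,771.2438      46,169.9505
  Σ                  1,103.7536     6,720.3640      51,157.2599
P = 1,103.7536.
Convexity = Σ t(t+1)·PV / [P·(1+y)²] = 51,157.2599 / (1,103.7536 × 1.072260) = 43.22499.

43.22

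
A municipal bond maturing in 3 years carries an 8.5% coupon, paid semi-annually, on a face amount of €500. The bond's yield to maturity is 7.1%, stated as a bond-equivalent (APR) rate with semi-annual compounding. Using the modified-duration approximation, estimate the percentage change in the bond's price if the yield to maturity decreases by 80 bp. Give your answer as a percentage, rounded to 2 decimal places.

+2.10%

Periodic yield y = 0.0355. Modified duration first:
  t   CF        PV=CF/(1+0.0355)^t    t·PV
  1        21.25        20.5215        20.5215
  2        21.25        19.8179        39.6359
  3        21.25        19.1385        57.4156
  4        21.25        18.4824        73.9296
  5        21.25        17.8488        89.2439
  6       521.25       422.8102     2,536.8612
  Σ                    518.6193     2,817.6076
P = 518.6193; D_Mac = 5.43290 half-year periods = 2.71645 yrs; D_mod = 2.71645/(1+0.0355) = 2.62332 yrs.
ΔP/P ≈ -D_mod · Δy = -2.62332 × (-0.008) = +0.020987 = +2.0987%.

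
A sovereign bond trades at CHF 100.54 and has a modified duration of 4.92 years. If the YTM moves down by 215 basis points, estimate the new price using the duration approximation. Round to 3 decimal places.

CHF 111.175

Duration approximation: ΔP/P ≈ -D_mod · Δy = -4.92 × (-0.0215) = +0.105780.
New price ≈ 100.54 × (1 + 0.105780) = 111.1751212.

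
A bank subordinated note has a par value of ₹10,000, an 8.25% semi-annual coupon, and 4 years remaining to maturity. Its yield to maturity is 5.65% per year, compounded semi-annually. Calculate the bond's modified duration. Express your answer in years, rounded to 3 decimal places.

3.416 years

Periodic yield y = 0.02825. First find Macaulay duration:
  t   CF        PV=CF/(1+0.02825)^t    t·PV
  1       412.50       401.1670       401.1670
  2       412.50       390.1454       780.2908
  3       412.50       379.4266     1,138.2799
  4       412.50       369.0023     1,476.0092
  5       412.50       358.8644     1,794.3219
  6       412.50       349.0050     2,094.0300
  7       412.50       339.4165     2,375.9154
  8    10,412.50     8,332.3071    66,658.4569
  Σ                 10,919.3344    76,718.4712
P = 10,919.3344; Macaulay duration = 76,718.4712 / 10,919.3344 = 7.02593 half-year periods = 3.51296 years.
Modified duration = D_Mac / (1 + y) = 3.51296 / 1.02825 = 3.41645 years.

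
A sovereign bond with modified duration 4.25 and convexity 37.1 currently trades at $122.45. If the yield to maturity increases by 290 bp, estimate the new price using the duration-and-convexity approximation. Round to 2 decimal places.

Duration effect: -D_mod·Δy = -4.25 × (+0.029) = -0.123250
Convexity effect: ½·C·(Δy)² = 0.5 × 37.1 × (0.029)² = +0.01560055
ΔP/P ≈ -0.123250 + 0.01560055 = -0.10764945
New price ≈ 122.45 × (1 - 0.10764945) = 109.2683248475.

$109.27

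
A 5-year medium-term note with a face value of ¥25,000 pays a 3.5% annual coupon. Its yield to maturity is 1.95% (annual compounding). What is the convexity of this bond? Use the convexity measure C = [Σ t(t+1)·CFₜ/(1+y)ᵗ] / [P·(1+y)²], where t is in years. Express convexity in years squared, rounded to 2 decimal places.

With y = 0.0195:
  t   CF        PV=CF/(1+0.0195)^t    t·PV        t(t+1)·PV
  1       875.00       858.2639       858.2639       1,716.5277
  2       875.00       841.8478     1,683.6956       5,051.0869
  3       875.00       825.7458     2,477.2373       9,908.9494
  4       875.00       809.9517     3,239.8069      16,199.0344
  5    25,875.00    23,493.3099   117,466.5496     704,799.2976
  Σ                 26,829.1191   125,725.5533     737,674.8961
P = 26,829.1191.
Convexity = Σ t(t+1)·PV / [P·(1+y)²] = 737,674.8961 / (26,829.1191 × 1.039380) = 26.45356.

26.45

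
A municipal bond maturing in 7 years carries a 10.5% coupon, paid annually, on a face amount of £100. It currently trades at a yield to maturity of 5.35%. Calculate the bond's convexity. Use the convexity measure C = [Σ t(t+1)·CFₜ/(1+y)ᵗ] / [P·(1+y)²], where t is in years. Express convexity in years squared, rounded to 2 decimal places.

36.32

With y = 0.0535:
  t   CF        PV=CF/(1+0.0535)^t    t·PV        t(t+1)·PV
  1        10.50         9.9668         9.9668          19.9336
  2        10.50         9.4606        18.9213          56.7638
  3        10.50         8.9802        26.9406         107.7623
  4        10.50         8.5242        34.0966         170.4830
  5        10.50         8.0913        40.4563         242.7380
  6        10.50         7.6804        46.0822         322.5755
  7       110.50        76.7221       537.0547       4,296.4378
  Σ                    129.4255       713.5185       5,216.6940
P = 129.4255.
Convexity = Σ t(t+1)·PV / [P·(1+y)²] = 5,216.6940 / (129.4255 × 1.109862) = 36.31671.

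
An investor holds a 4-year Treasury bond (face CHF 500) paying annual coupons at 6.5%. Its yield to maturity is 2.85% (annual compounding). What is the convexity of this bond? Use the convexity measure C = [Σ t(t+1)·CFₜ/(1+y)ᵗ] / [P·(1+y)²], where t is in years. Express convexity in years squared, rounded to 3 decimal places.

16.847

With y = 0.0285:
  t   CF        PV=CF/(1+0.0285)^t    t·PV        t(t+1)·PV
  1        32.50        31.5994        31.5994          63.1988
  2        32.50        30.7238        61.4476         184.3427
  3        32.50        29.8724        89.6173         358.4691
  4       532.50       475.8855     1,903.5418       9,517.7090
  Σ                    568.0811     2,086.2061      10,123.7197
P = 568.0811.
Convexity = Σ t(t+1)·PV / [P·(1+y)²] = 10,123.7197 / (568.0811 × 1.057812) = 16.84695.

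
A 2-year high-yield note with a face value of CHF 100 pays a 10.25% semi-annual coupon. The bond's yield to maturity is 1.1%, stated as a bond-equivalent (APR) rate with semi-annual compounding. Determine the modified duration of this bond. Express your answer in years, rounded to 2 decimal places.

1.86 years

Periodic yield y = 0.0055. First find Macaulay duration:
  t   CF        PV=CF/(1+0.0055)^t    t·PV
  1        5.125         5.0970         5.0970
  2        5.125         5.0691        10.1382
  3        5.125         5.0414        15.1241
  4      105.125       102.8437       411.3748
  Σ                    118.0511       441.7340
P = 118.0511; Macaulay duration = 441.7340 / 118.0511 = 3.74189 half-year periods = 1.87094 years.
Modified duration = D_Mac / (1 + y) = 1.87094 / 1.0055 = 1.86071 years.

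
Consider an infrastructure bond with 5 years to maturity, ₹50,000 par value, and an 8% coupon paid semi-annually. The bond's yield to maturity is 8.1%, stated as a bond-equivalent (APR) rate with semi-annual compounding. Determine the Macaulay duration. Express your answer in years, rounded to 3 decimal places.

4.216 years

Periodic yield y = 0.0405. Discount each cash flow and weight by its period:
  t   CF        PV=CF/(1+0.0405)^t    t·PV
  1     2,000.00     1,922.1528     1,922.1528
  2     2,000.00     1,847.3357     3,694.6714
  3     2,000.00     1,775.4308     5,326.2923
  4     2,000.00     1,706.3246     6,825.2985
  5     2,000.00     1,639.9083     8,199.5417
  6     2,000.00     1,576.0772     9,456.4632
  7     2,000.00     1,514.7306    10,603.1143
  8     2,000.00     1,455.7719    11,646.1749
  9     2,000.00     1,399.1080    12,591.9719
  10   52,000.00    34,960.8915   349,608.9147
  Σ                 49,797.7314   419,874.5956
Price P = Σ PV = 49,797.7314.
Macaulay duration = Σ(t·PV) / P = 419,874.5956 / 49,797.7314 = 8.43160 half-year periods.
In years: 8.43160 / 2 = 4.21580 years.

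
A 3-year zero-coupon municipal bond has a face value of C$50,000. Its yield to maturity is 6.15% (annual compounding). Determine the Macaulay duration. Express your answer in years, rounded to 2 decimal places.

3.00 years

A zero-coupon bond has a single cash flow at maturity, so its Macaulay duration equals its maturity: 3 years.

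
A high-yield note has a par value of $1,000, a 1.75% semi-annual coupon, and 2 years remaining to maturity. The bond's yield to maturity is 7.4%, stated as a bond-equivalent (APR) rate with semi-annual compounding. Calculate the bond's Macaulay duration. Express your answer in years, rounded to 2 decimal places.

Periodic yield y = 0.037. Discount each cash flow and weight by its period:
  t   CF        PV=CF/(1+0.037)^t    t·PV
  1         8.75         8.4378         8.4378
  2         8.75         8.1367        16.2735
  3         8.75         7.8464        23.5393
  4     1,008.75       872.3053     3,489.2213
  Σ                    896.7263     3,537.4718
Price P = Σ PV = 896.7263.
Macaulay duration = Σ(t·PV) / P = 3,537.4718 / 896.7263 = 3.94487 half-year periods.
In years: 3.94487 / 2 = 1.97244 years.

1.97 years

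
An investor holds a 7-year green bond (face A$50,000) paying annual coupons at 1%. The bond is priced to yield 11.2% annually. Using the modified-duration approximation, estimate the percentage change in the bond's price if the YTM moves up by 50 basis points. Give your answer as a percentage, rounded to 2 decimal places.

Periodic yield y = 0.112. Modified duration first:
  t   CF        PV=CF/(1+0.112)^t    t·PV
  1       500.00       449.6403       449.6403
  2       500.00       404.3528       808.7056
  3       500.00       363.6266     1,090.8798
  4       500.00       327.0023     1,308.0093
  5       500.00       294.0668     1,470.3342
  6       500.00       264.4486     1,586.6916
  7    50,500.00    24,019.1629   168,134.1402
  Σ                 26,122.3003   174,848.4011
P = 26,122.3003; D_Mac = 6.69345 yrs; D_mod = 6.69345/(1+0.112) = 6.01929 yrs.
ΔP/P ≈ -D_mod · Δy = -6.01929 × (+0.005) = -0.030096 = -3.0096%.

-3.01%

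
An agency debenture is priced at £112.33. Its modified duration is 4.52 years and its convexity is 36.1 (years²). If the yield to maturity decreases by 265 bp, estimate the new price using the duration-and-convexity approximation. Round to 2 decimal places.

Duration effect: -D_mod·Δy = -4.52 × (-0.0265) = +0.119780
Convexity effect: ½·C·(Δy)² = 0.5 × 36.1 × (-0.0265)² = +0.0126756125
ΔP/P ≈ +0.119780 + 0.0126756125 = +0.1324556125
New price ≈ 112.33 × (1 + 0.1324556125) = 127.208738952125.

£127.21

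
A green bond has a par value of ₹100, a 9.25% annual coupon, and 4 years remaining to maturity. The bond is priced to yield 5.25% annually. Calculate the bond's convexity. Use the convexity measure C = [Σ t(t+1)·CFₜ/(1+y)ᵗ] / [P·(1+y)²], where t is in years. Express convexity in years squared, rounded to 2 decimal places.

15.38

With y = 0.0525:
  t   CF        PV=CF/(1+0.0525)^t    t·PV        t(t+1)·PV
  1         9.25         8.7886         8.7886          17.5772
  2         9.25         8.3502        16.7004          50.1013
  3         9.25         7.9337        23.8011          95.2043
  4       109.25        89.0293       356.1173       1,780.5863
  Σ                    114.1018       405.4074       1,943.4691
P = 114.1018.
Convexity = Σ t(t+1)·PV / [P·(1+y)²] = 1,943.4691 / (114.1018 × 1.107756) = 15.37591.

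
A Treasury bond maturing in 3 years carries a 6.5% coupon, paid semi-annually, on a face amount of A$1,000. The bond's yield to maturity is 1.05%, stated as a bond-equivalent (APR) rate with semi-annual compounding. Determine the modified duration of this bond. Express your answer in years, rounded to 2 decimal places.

Periodic yield y = 0.00525. First find Macaulay duration:
  t   CF        PV=CF/(1+0.00525)^t    t·PV
  1        32.50        32.3303        32.3303
  2        32.50        32.1614        64.3228
  3        32.50        31.9935        95.9804
  4        32.50        31.8264       127.3055
  5        32.50        31.6601       158.3007
  6     1,032.50     1,000.5656     6,003.3936
  Σ                  1,160.5373     6,481.6333
P = 1,160.5373; Macaulay duration = 6,481.6333 / 1,160.5373 = 5.58503 half-year periods = 2.79251 years.
Modified duration = D_Mac / (1 + y) = 2.79251 / 1.00525 = 2.77793 years.

2.78 years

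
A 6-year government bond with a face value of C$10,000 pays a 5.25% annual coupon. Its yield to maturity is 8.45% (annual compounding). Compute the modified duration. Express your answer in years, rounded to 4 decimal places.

Periodic yield y = 0.0845. First find Macaulay duration:
  t   CF        PV=CF/(1+0.0845)^t    t·PV
  1       525.00       484.0941       484.0941
  2       525.00       446.3753       892.7507
  3       525.00       411.5955     1,234.7865
  4       525.00       379.5256     1,518.1024
  5       525.00       349.9545     1,749.7723
  6    10,525.00     6,469.1134    38,814.6806
  Σ                  8,540.6584    44,694.1865
P = 8,540.6584; Macaulay duration = 44,694.1865 / 8,540.6584 = 5.23311 years.
Modified duration = D_Mac / (1 + y) = 5.23311 / 1.0845 = 4.82536 years.

4.8254 years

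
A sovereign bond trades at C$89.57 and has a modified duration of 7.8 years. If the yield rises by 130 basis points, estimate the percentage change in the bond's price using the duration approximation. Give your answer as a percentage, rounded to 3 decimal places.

Duration approximation: ΔP/P ≈ -D_mod · Δy = -7.8 × (+0.013) = -0.101400.
As a percentage: -10.1400%.

-10.140%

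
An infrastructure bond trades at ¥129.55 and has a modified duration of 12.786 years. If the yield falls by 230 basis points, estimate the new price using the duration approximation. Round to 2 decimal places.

¥167.65

Duration approximation: ΔP/P ≈ -D_mod · Δy = -12.786 × (-0.023) = +0.294078.
New price ≈ 129.55 × (1 + 0.294078) = 167.6478049.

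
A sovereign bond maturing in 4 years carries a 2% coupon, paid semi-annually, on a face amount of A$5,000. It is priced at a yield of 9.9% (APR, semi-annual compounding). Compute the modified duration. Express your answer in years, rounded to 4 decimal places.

Periodic yield y = 0.0495. First find Macaulay duration:
  t   CF        PV=CF/(1+0.0495)^t    t·PV
  1        50.00        47.6417        47.6417
  2        50.00        45.3947        90.7894
  3        50.00        43.2536       129.7609
  4        50.00        41.2136       164.8543
  5        50.00        39.2697       196.3486
  6        50.00        37.4175       224.5053
  7        50.00        35.6527       249.5692
  8     5,050.00     3,431.0878    27,448.7026
  Σ                  3,720.9315    28,552.1720
P = 3,720.9315; Macaulay duration = 28,552.1720 / 3,720.9315 = 7.67339 half-year periods = 3.83670 years.
Modified duration = D_Mac / (1 + y) = 3.83670 / 1.0495 = 3.65574 years.

3.6557 years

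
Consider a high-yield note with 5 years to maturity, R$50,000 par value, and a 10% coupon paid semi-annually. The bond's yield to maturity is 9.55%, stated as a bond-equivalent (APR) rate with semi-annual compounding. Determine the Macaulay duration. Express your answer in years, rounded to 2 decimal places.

Periodic yield y = 0.04775. Discount each cash flow and weight by its period:
  t   CF        PV=CF/(1+0.04775)^t    t·PV
  1     2,500.00     2,386.0654     2,386.0654
  2     2,500.00     2,277.3232     4,554.6464
  3     2,500.00     2,173.5368     6,520.6104
  4     2,500.00     2,074.4804     8,297.9215
  5     2,500.00     1,979.9383     9,899.6916
  6     2,500.00     1,889.7049    11,338.2295
  7     2,500.00     1,803.5838    12,625.0865
  8     2,500.00     1,721.3875    13,771.1002
  9     2,500.00     1,642.9373    14,786.4355
  10   52,500.00    32,929.3083   329,293.0831
  Σ                 50,878.2659   413,472.8701
Price P = Σ PV = 50,878.2659.
Macaulay duration = Σ(t·PV) / P = 413,472.8701 / 50,878.2659 = 8.12671 half-year periods.
In years: 8.12671 / 2 = 4.06335 years.

4.06 years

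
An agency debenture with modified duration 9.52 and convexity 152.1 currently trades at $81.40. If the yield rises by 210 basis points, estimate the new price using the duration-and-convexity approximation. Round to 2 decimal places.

$67.86

Duration effect: -D_mod·Δy = -9.52 × (+0.021) = -0.199920
Convexity effect: ½·C·(Δy)² = 0.5 × 152.1 × (0.021)² = +0.03353805
ΔP/P ≈ -0.199920 + 0.03353805 = -0.16638195
New price ≈ 81.40 × (1 - 0.16638195) = 67.85650927.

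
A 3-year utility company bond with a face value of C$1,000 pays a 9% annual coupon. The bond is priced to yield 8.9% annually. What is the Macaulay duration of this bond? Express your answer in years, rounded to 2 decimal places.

2.76 years

Periodic yield y = 0.089. Discount each cash flow and weight by its year:
  t   CF        PV=CF/(1+0.089)^t    t·PV
  1        90.00        82.6446        82.6446
  2        90.00        75.8904       151.7808
  3     1,090.00       844.0008     2,532.0024
  Σ                  1,002.5358     2,766.4278
Price P = Σ PV = 1,002.5358.
Macaulay duration = Σ(t·PV) / P = 2,766.4278 / 1,002.5358 = 2.75943 years.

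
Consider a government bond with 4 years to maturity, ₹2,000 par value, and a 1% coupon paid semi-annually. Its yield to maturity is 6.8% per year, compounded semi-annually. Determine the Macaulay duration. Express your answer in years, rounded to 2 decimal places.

Periodic yield y = 0.034. Discount each cash flow and weight by its period:
  t   CF        PV=CF/(1+0.034)^t    t·PV
  1        10.00         9.6712         9.6712
  2        10.00         9.3532        18.7063
  3        10.00         9.0456        27.1369
  4        10.00         8.7482        34.9927
  5        10.00         8.4605        42.3026
  6        10.00         8.1823        49.0940
  7        10.00         7.9133        55.3929
  8     2,010.00     1,538.2671    12,306.1367
  Σ                  1,599.6414    12,543.4333
Price P = Σ PV = 1,599.6414.
Macaulay duration = Σ(t·PV) / P = 12,543.4333 / 1,599.6414 = 7.84140 half-year periods.
In years: 7.84140 / 2 = 3.92070 years.

3.92 years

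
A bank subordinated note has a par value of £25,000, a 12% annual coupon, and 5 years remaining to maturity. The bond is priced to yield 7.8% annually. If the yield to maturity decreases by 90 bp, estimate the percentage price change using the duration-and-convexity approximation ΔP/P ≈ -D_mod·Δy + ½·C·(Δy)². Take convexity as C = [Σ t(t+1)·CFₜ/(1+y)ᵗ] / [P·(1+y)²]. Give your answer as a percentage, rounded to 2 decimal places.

+3.51%

With y = 0.078:
  t   CF        PV=CF/(1+0.078)^t    t·PV        t(t+1)·PV
  1     3,000.00     2,782.9314     2,782.9314       5,565.8627
  2     3,000.00     2,581.5690     5,163.1379      15,489.4138
  3     3,000.00     2,394.7764     7,184.3292      28,737.3170
  4     3,000.00     2,221.4995     8,885.9978      44,429.9891
  5    28,000.00    19,233.7615    96,168.8076     577,012.8458
  Σ                 29,214.5377   120,185.2040     671,235.4285
P = 29,214.5377; D_Mac = 4.11388 yrs; D_mod = 3.81622 yrs; C = 19.77144.
Duration effect: -3.81622 × (-0.009) = +0.034346
Convexity effect: 0.5 × 19.77144 × (-0.009)² = +0.0008007
ΔP/P ≈ +0.034346 + 0.0008007 = +0.035147 = +3.5147%.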